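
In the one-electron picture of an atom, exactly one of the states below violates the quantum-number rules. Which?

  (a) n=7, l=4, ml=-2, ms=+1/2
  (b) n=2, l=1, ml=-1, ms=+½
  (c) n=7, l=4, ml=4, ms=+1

(c) has ms = +1, but an electron's spin must be ±1/2.
The remaining sets (a), (b) satisfy all four rules.

(c)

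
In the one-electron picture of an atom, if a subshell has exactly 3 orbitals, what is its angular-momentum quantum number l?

2l+1 = 3 gives l = 1.

l = 1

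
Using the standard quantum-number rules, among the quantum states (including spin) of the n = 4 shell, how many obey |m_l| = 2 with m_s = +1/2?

With n = 4 the allowed l are 0, 1, …, 3.
Contributions: l=2 → 2; l=3 → 2.
Orbitals: 2 + 2 = 4. With m_s fixed to a single value there is one state per orbital, giving 4 states.

4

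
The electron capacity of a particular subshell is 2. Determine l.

2(2l+1) = 2 ⇒ 2l+1 = 1 ⇒ l = 0.

l = 0 (s)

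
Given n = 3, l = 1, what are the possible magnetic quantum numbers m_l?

-1, 0, 1

m_l takes every integer from −l to +l. With l = 1 that gives the 3 values -1, 0, 1.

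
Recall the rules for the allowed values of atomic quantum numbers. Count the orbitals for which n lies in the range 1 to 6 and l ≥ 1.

85

Count contributing orbitals for each principal shell:
n=2 → 3; n=3 → 8; n=4 → 15; n=5 → 24; n=6 → 35.
Total orbitals: 3 + 8 + 15 + 24 + 35 = 85.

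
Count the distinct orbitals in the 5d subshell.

5

A subshell has 2ℓ+1 orbitals; with ℓ = 2, that's 5.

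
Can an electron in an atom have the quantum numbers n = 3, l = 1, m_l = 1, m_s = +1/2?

n = 3 is a positive integer. l = 1 satisfies 0 ≤ l ≤ n−1 = 2. m_l = 1 lies in the range −l … +l (here −1 … 1). m_s = +1/2 is one of ±1/2.
All four constraints are satisfied.

Allowed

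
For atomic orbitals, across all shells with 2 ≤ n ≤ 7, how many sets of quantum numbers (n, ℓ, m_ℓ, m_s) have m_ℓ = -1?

Work shell by shell — for each n, count the (ℓ, m_ℓ) pairs that satisfy m_ℓ = -1:
n=2 → 1; n=3 → 2; n=4 → 3; n=5 → 4; n=6 → 5; n=7 → 6.
Orbitals: 1 + 2 + 3 + 4 + 5 + 6 = 21. Including both spin states (m_s = ±1/2) gives 2 × 21 = 42 states.

42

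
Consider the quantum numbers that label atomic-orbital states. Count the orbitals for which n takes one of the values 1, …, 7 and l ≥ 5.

35

Per-shell orbital counts meeting the constraint:
n=6 → 11; n=7 → 24.
Total orbitals: 11 + 24 = 35.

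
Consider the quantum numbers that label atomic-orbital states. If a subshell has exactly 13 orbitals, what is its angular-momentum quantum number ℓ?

ℓ = 6

2ℓ+1 = 13 gives ℓ = 6.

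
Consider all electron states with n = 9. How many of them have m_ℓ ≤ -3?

Go through ℓ = 0, …, 8 (the values permitted for n = 9).
The (ℓ, m_ℓ) pairs meeting m_ℓ ≤ -3 give: ℓ=3 → 1; ℓ=4 → 2; ℓ=5 → 3; ℓ=6 → 4; ℓ=7 → 5; ℓ=8 → 6.
Orbitals: 1 + 2 + 3 + 4 + 5 + 6 = 21. Each orbital carries two spin states, so 21 × 2 = 42 states.

42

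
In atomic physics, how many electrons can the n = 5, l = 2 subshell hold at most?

A subshell with l = 2 has 2l+1 = 5 orbitals, each holding 2 electrons (spin ±1/2), so 5 × 2 = 10.

10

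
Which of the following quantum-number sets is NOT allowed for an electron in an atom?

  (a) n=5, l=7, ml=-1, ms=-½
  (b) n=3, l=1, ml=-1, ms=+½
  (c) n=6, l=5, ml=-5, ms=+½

(a) has l = 7 ≥ n = 5, violating 0 ≤ l ≤ n−1.
The remaining sets (b), (c) satisfy all four rules.

(a)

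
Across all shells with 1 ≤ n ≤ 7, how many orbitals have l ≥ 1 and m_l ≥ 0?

77

Count contributing orbitals for each principal shell:
n=2 → 2; n=3 → 5; n=4 → 9; n=5 → 14; n=6 → 20; n=7 → 27.
Total orbitals: 2 + 5 + 9 + 14 + 20 + 27 = 77.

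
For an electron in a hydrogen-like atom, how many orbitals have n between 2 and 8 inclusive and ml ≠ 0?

Work shell by shell — for each n, count the (l, ml) pairs that satisfy ml ≠ 0:
n=2 → 2; n=3 → 6; n=4 → 12; n=5 → 20; n=6 → 30; n=7 → 42; n=8 → 56.
Total orbitals: 2 + 6 + 12 + 20 + 30 + 42 + 56 = 168.

168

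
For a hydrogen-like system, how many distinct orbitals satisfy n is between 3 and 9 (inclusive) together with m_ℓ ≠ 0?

Work shell by shell — for each n, count the (ℓ, m_ℓ) pairs that satisfy m_ℓ ≠ 0:
n=3 → 6; n=4 → 12; n=5 → 20; n=6 → 30; n=7 → 42; n=8 → 56; n=9 → 72.
Total orbitals: 6 + 12 + 20 + 30 + 42 + 56 + 72 = 238.

238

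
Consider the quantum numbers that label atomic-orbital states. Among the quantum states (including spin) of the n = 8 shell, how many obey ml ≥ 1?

56

Go through l = 0, …, 7 (the values permitted for n = 8).
Contributions: l=1 → 1; l=2 → 2; l=3 → 3; l=4 → 4; l=5 → 5; l=6 → 6; l=7 → 7.
Orbitals: 1 + 2 + 3 + 4 + 5 + 6 + 7 = 28. Each orbital carries two spin states, so 28 × 2 = 56 states.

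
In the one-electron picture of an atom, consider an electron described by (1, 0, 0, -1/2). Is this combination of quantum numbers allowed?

Valid

n = 1 is a positive integer. l = 0 satisfies 0 ≤ l ≤ n−1 = 0. ml = 0 lies in the range −l … +l (here 0). ms = -1/2 is one of ±1/2.
All four constraints are satisfied.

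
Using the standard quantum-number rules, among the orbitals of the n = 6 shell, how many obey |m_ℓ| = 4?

With n = 6 the allowed ℓ are 0, 1, …, 5.
The (ℓ, m_ℓ) pairs meeting |m_ℓ| = 4 give: ℓ=4 → 2; ℓ=5 → 2.
Total orbitals: 2 + 2 = 4.

4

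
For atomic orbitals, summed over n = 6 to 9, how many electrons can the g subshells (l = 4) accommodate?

A g subshell (l = 4) exists for every n ≥ 5, so shells n = 6, 7, 8, 9 each contribute one — 4 subshells.
Since each g subshell holds 2(2·4+1) = 18 electrons, the total is 4 × 18 = 72.

72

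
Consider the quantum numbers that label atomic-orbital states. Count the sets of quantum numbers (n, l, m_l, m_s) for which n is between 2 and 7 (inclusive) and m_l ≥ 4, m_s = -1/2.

For each n in the range, tally the orbitals obeying m_l ≥ 4:
n=5 → 1; n=6 → 3; n=7 → 6.
Orbitals: 1 + 3 + 6 = 10. With m_s fixed to -1/2 there is one state per orbital, so 10 states.

10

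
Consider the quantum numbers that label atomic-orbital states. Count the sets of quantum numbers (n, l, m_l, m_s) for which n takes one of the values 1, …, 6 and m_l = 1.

Work shell by shell — for each n, count the (l, m_l) pairs that satisfy m_l = 1:
n=2 → 1; n=3 → 2; n=4 → 3; n=5 → 4; n=6 → 5.
Orbitals: 1 + 2 + 3 + 4 + 5 = 15. Including both spin states (m_s = ±1/2) gives 2 × 15 = 30 states.

30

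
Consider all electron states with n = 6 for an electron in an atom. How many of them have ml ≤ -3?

12

Per l-value: l=3 → 1; l=4 → 2; l=5 → 3.
Orbitals: 1 + 2 + 3 = 6. Each orbital carries two spin states, so 6 × 2 = 12 states.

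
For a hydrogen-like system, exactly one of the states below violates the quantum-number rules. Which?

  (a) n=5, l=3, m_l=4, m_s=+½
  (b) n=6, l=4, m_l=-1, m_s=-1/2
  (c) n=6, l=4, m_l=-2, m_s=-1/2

(a) has |m_l| = 4 > l = 3, violating −l ≤ m_l ≤ l.
The remaining sets (b), (c) satisfy all four rules.

(a)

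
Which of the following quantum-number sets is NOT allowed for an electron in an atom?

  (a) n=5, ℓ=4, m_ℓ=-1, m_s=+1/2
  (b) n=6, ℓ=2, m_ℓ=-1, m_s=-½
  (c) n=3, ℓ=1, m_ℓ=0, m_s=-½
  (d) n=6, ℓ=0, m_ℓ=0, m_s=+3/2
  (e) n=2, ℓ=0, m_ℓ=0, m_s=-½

(d) has m_s = +3/2, but an electron's spin must be ±1/2.
The remaining sets (a), (b), (c), (e) satisfy all four rules.

(d)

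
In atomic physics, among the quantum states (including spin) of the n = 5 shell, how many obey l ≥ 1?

48

For n = 5, l ranges over 0 … 4.
Orbitals with l ≥ 1, by l: l=1 → 3; l=2 → 5; l=3 → 7; l=4 → 9.
Orbitals: 3 + 5 + 7 + 9 = 24. Each orbital carries two spin states, so 24 × 2 = 48 states.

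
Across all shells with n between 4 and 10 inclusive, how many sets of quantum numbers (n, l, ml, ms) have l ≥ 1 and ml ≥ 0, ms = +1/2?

Treat each shell separately and count matching orbitals:
n=4 → 9; n=5 → 14; n=6 → 20; n=7 → 27; n=8 → 35; n=9 → 44; n=10 → 54.
Orbitals: 9 + 14 + 20 + 27 + 35 + 44 + 54 = 203. With ms fixed to +1/2 there is one state per orbital, so 203 states.

203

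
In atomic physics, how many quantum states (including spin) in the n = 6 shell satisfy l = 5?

The (l, m_l) pairs meeting l = 5 give: l=5 → 11.
Orbitals: 11. Each orbital carries two spin states, so 11 × 2 = 22 states.

22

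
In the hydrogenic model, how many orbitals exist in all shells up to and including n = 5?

Total orbitals = 1² + 2² + 3² + 4² + 5² = 55.

55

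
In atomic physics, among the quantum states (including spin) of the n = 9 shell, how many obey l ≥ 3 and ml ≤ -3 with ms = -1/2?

The n = 9 shell has l = 0 through 8; check each.
Orbitals with l ≥ 3 and ml ≤ -3, by l: l=3 → 1; l=4 → 2; l=5 → 3; l=6 → 4; l=7 → 5; l=8 → 6.
Orbitals: 1 + 2 + 3 + 4 + 5 + 6 = 21. With ms fixed to a single value there is one state per orbital, giving 21 states.

21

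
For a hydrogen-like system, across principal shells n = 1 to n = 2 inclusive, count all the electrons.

Shell n has n² orbitals: 1²=1 + 2²=4 = 5 orbitals.
Two spin states per orbital: 2 × 5 = 10 electrons.

10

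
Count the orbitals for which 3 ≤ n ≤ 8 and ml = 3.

15

Per-shell orbital counts meeting the constraint:
n=4 → 1; n=5 → 2; n=6 → 3; n=7 → 4; n=8 → 5.
Total orbitals: 1 + 2 + 3 + 4 + 5 = 15.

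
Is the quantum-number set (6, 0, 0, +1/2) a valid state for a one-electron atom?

n = 6 is a positive integer. l = 0 satisfies 0 ≤ l ≤ n−1 = 5. ml = 0 lies in the range −l … +l (here 0). ms = +1/2 is one of ±1/2.
All four constraints are satisfied.

Valid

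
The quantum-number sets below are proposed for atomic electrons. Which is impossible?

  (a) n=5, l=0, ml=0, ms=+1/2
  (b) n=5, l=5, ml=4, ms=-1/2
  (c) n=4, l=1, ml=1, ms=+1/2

(b)

(b) has l = 5 ≥ n = 5, violating 0 ≤ l ≤ n−1.
The remaining sets (a), (c) satisfy all four rules.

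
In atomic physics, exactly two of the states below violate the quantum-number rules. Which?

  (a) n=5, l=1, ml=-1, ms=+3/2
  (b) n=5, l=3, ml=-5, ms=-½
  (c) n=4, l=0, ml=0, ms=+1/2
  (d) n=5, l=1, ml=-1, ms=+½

(a) has ms = +3/2, but an electron's spin must be ±1/2.
(b) has |ml| = 5 > l = 3, violating −l ≤ ml ≤ l.
The remaining sets (c), (d) satisfy all four rules.

(a) and (b)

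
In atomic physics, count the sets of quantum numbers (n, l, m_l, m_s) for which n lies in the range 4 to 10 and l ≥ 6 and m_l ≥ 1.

140

Count contributing orbitals for each principal shell:
n=7 → 6; n=8 → 13; n=9 → 21; n=10 → 30.
Orbitals: 6 + 13 + 21 + 30 = 70. Including both spin states (m_s = ±1/2) gives 2 × 70 = 140 states.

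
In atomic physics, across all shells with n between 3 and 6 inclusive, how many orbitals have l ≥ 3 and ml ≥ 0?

28

Count contributing orbitals for each principal shell:
n=4 → 4; n=5 → 9; n=6 → 15.
Total orbitals: 4 + 9 + 15 = 28.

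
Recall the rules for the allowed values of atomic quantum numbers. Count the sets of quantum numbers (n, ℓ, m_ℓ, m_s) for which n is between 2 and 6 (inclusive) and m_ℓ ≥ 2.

40

Work shell by shell — for each n, count the (ℓ, m_ℓ) pairs that satisfy m_ℓ ≥ 2:
n=3 → 1; n=4 → 3; n=5 → 6; n=6 → 10.
Orbitals: 1 + 3 + 6 + 10 = 20. Including both spin states (m_s = ±1/2) gives 2 × 20 = 40 states.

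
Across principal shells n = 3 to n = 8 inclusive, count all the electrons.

398

Shell n has n² orbitals: 3²=9 + 4²=16 + 5²=25 + 6²=36 + 7²=49 + 8²=64 = 199 orbitals.
Two spin states per orbital: 2 × 199 = 398 electrons.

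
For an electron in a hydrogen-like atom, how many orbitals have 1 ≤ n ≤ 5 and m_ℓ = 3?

3

Treat each shell separately and count matching orbitals:
n=4 → 1; n=5 → 2.
Total orbitals: 1 + 2 = 3.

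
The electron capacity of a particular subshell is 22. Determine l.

l = 5 (h)

2(2l+1) = 22 ⇒ 2l+1 = 11 ⇒ l = 5.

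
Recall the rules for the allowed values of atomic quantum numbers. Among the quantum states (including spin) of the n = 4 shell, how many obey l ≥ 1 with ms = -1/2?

15

With n = 4 the allowed l are 0, 1, …, 3.
Orbitals with l ≥ 1, by l: l=1 → 3; l=2 → 5; l=3 → 7.
Orbitals: 3 + 5 + 7 = 15. With ms fixed to a single value there is one state per orbital, giving 15 states.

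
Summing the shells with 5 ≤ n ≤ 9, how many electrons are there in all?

Shell n has n² orbitals: 5²=25 + 6²=36 + 7²=49 + 8²=64 + 9²=81 = 255 orbitals.
Two spin states per orbital: 2 × 255 = 510 electrons.

510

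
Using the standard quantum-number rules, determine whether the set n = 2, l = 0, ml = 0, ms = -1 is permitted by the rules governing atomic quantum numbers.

The spin quantum number for an electron can only be ms = +1/2 or −1/2; ms = -1 is not one of those.

Not allowed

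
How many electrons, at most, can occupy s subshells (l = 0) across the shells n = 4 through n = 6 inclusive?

An s subshell (l = 0) exists for every n ≥ 1, so shells n = 4, 5, 6 each contribute one — 3 subshells.
Since each s subshell holds 2(2·0+1) = 2 electrons, the total is 3 × 2 = 6.

6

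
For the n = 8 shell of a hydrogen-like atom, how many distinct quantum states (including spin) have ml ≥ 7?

The n = 8 shell has l = 0 through 7; check each.
Contributions: l=7 → 1.
Orbitals: 1. Each orbital carries two spin states, so 1 × 2 = 2 states.

2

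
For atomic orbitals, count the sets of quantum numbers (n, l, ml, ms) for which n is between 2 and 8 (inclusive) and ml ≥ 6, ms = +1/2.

4

Work shell by shell — for each n, count the (l, ml) pairs that satisfy ml ≥ 6:
n=7 → 1; n=8 → 3.
Orbitals: 1 + 3 = 4. With ms fixed to +1/2 there is one state per orbital, so 4 states.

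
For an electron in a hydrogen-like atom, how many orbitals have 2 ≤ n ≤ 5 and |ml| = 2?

Work shell by shell — for each n, count the (l, ml) pairs that satisfy |ml| = 2:
n=3 → 2; n=4 → 4; n=5 → 6.
Total orbitals: 2 + 4 + 6 = 12.

12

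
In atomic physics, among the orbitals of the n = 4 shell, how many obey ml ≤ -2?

The n = 4 shell has l = 0 through 3; check each.
Contributions: l=2 → 1; l=3 → 2.
Total orbitals: 1 + 2 = 3.

3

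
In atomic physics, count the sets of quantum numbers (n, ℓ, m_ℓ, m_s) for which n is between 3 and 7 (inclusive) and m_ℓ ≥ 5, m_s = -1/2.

4

For each n in the range, tally the orbitals obeying m_ℓ ≥ 5:
n=6 → 1; n=7 → 3.
Orbitals: 1 + 3 = 4. With m_s fixed to -1/2 there is one state per orbital, so 4 states.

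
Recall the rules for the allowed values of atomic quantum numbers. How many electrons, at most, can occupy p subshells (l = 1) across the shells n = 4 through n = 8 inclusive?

30

A p subshell (l = 1) exists for every n ≥ 2, so shells n = 4, 5, 6, 7, 8 each contribute one — 5 subshells.
Since each p subshell holds 2(2·1+1) = 6 electrons, the total is 5 × 6 = 30.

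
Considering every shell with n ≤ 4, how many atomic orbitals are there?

30

Total orbitals = 1² + 2² + 3² + 4² = 30.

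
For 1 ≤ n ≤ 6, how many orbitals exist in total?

91

Total orbitals = 1² + 2² + 3² + 4² + 5² + 6² = 91.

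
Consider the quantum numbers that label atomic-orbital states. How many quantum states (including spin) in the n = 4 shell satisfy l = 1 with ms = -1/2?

3

With n = 4 the allowed l are 0, 1, …, 3.
Contributions: l=1 → 3.
Orbitals: 3. With ms fixed to a single value there is one state per orbital, giving 3 states.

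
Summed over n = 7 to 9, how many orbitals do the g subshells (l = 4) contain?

A g subshell (l = 4) exists for every n ≥ 5, so shells n = 7, 8, 9 each contribute one — 3 subshells.
Since each g subshell has 2·4+1 = 9 orbitals, the total is 3 × 9 = 27.

27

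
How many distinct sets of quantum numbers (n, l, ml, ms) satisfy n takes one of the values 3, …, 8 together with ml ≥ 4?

Go shell by shell, enumerating (l, ml) with ml ≥ 4:
n=5 → 1; n=6 → 3; n=7 → 6; n=8 → 10.
Orbitals: 1 + 3 + 6 + 10 = 20. Including both spin states (ms = ±1/2) gives 2 × 20 = 40 states.

40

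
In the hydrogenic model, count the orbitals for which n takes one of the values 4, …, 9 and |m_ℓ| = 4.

30

Work shell by shell — for each n, count the (ℓ, m_ℓ) pairs that satisfy |m_ℓ| = 4:
n=5 → 2; n=6 → 4; n=7 → 6; n=8 → 8; n=9 → 10.
Total orbitals: 2 + 4 + 6 + 8 + 10 = 30.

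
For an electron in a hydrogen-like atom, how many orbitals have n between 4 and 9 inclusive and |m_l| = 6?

12

Go shell by shell, enumerating (l, m_l) with |m_l| = 6:
n=7 → 2; n=8 → 4; n=9 → 6.
Total orbitals: 2 + 4 + 6 = 12.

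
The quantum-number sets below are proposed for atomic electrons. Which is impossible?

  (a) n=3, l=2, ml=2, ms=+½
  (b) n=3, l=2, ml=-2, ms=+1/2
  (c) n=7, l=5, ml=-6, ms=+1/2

(c)

(c) has |ml| = 6 > l = 5, violating −l ≤ ml ≤ l.
The remaining sets (a), (b) satisfy all four rules.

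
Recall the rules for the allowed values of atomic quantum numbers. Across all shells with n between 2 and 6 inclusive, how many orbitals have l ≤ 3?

Count contributing orbitals for each principal shell:
n=2 → 4; n=3 → 9; n=4 → 16; n=5 → 16; n=6 → 16.
Total orbitals: 4 + 9 + 16 + 16 + 16 = 61.

61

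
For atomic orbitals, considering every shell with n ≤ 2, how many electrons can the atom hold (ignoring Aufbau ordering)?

10

Total orbitals = 1² + 2² = 5. Doubling for spin gives 10 electrons.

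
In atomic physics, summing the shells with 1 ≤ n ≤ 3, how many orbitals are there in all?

14

Shell n has n² orbitals: 1²=1 + 2²=4 + 3²=9 = 14 orbitals.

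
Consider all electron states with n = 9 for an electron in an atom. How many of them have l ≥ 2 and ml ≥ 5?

20

The n = 9 shell has l = 0 through 8; check each.
Per l-value: l=5 → 1; l=6 → 2; l=7 → 3; l=8 → 4.
Orbitals: 1 + 2 + 3 + 4 = 10. Each orbital carries two spin states, so 10 × 2 = 20 states.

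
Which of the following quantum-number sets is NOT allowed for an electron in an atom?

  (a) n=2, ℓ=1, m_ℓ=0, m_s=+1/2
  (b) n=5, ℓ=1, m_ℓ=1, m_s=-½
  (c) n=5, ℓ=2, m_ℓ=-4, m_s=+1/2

(c) has |m_ℓ| = 4 > ℓ = 2, violating −ℓ ≤ m_ℓ ≤ ℓ.
The remaining sets (a), (b) satisfy all four rules.

(c)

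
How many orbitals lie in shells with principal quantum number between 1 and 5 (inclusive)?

55

Shell n has n² orbitals: 1²=1 + 2²=4 + 3²=9 + 4²=16 + 5²=25 = 55 orbitals.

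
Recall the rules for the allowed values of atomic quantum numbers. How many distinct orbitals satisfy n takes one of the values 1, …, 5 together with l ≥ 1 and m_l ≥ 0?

Per-shell orbital counts meeting the constraint:
n=2 → 2; n=3 → 5; n=4 → 9; n=5 → 14.
Total orbitals: 2 + 5 + 9 + 14 = 30.

30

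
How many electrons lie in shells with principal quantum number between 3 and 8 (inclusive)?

398

Shell n has n² orbitals: 3²=9 + 4²=16 + 5²=25 + 6²=36 + 7²=49 + 8²=64 = 199 orbitals.
Two spin states per orbital: 2 × 199 = 398 electrons.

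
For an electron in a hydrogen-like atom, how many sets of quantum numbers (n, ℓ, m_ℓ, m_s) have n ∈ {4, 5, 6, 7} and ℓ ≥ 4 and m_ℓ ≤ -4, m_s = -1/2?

Treat each shell separately and count matching orbitals:
n=5 → 1; n=6 → 3; n=7 → 6.
Orbitals: 1 + 3 + 6 = 10. With m_s fixed to -1/2 there is one state per orbital, so 10 states.

10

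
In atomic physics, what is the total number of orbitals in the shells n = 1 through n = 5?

Shell n has n² orbitals: 1²=1 + 2²=4 + 3²=9 + 4²=16 + 5²=25 = 55 orbitals.

55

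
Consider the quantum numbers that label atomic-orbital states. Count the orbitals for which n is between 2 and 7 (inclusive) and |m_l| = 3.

20

Go shell by shell, enumerating (l, m_l) with |m_l| = 3:
n=4 → 2; n=5 → 4; n=6 → 6; n=7 → 8.
Total orbitals: 2 + 4 + 6 + 8 = 20.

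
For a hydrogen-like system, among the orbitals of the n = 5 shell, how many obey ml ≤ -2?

6

The n = 5 shell has l = 0 through 4; check each.
Orbitals with ml ≤ -2, by l: l=2 → 1; l=3 → 2; l=4 → 3.
Total orbitals: 1 + 2 + 3 = 6.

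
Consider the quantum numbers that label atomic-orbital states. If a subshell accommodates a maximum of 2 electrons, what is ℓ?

2(2ℓ+1) = 2 ⇒ 2ℓ+1 = 1 ⇒ ℓ = 0.

ℓ = 0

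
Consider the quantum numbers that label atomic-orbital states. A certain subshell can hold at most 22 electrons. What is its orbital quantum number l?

l = 5 (h)

2(2l+1) = 22 ⇒ 2l+1 = 11 ⇒ l = 5.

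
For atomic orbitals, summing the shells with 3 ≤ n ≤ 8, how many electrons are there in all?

Shell n has n² orbitals: 3²=9 + 4²=16 + 5²=25 + 6²=36 + 7²=49 + 8²=64 = 199 orbitals.
Two spin states per orbital: 2 × 199 = 398 electrons.

398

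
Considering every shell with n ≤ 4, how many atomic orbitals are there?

Total orbitals = 1² + 2² + 3² + 4² = 30.

30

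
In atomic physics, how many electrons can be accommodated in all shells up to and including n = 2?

10

Total orbitals = 1² + 2² = 5. Doubling for spin gives 10 electrons.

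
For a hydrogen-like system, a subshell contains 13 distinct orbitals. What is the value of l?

l = 6

2l+1 = 13 gives l = 6.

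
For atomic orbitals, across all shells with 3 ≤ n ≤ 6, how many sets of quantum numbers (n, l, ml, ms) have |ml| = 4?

Count contributing orbitals for each principal shell:
n=5 → 2; n=6 → 4.
Orbitals: 2 + 4 = 6. Including both spin states (ms = ±1/2) gives 2 × 6 = 12 states.

12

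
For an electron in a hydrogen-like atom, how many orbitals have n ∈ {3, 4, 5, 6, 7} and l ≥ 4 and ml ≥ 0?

34

For each n in the range, tally the orbitals obeying l ≥ 4 and ml ≥ 0:
n=5 → 5; n=6 → 11; n=7 → 18.
Total orbitals: 5 + 11 + 18 = 34.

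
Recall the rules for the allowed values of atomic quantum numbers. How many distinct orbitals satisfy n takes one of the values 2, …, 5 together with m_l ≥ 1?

20

Per-shell orbital counts meeting the constraint:
n=2 → 1; n=3 → 3; n=4 → 6; n=5 → 10.
Total orbitals: 1 + 3 + 6 + 10 = 20.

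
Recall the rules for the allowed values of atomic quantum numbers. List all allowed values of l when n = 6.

0, 1, 2, 3, 4, 5

l is an integer with 0 ≤ l ≤ n−1, so for n = 6: l = 0, 1, 2, 3, 4, 5.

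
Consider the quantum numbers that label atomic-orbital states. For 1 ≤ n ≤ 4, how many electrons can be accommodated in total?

Total orbitals = 1² + 2² + 3² + 4² = 30. Doubling for spin gives 60 electrons.

60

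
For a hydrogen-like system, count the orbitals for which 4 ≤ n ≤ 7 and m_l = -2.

Treat each shell separately and count matching orbitals:
n=4 → 2; n=5 → 3; n=6 → 4; n=7 → 5.
Total orbitals: 2 + 3 + 4 + 5 = 14.

14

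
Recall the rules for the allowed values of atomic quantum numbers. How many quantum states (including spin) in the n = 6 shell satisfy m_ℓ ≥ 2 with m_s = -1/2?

10

Contributions: ℓ=2 → 1; ℓ=3 → 2; ℓ=4 → 3; ℓ=5 → 4.
Orbitals: 1 + 2 + 3 + 4 = 10. With m_s fixed to a single value there is one state per orbital, giving 10 states.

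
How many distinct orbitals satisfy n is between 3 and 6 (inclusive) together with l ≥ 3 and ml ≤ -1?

Go shell by shell, enumerating (l, ml) with l ≥ 3 and ml ≤ -1:
n=4 → 3; n=5 → 7; n=6 → 12.
Total orbitals: 3 + 7 + 12 = 22.

22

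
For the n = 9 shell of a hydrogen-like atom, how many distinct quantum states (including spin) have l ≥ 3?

The n = 9 shell has l = 0 through 8; check each.
Contributions: l=3 → 7; l=4 → 9; l=5 → 11; l=6 → 13; l=7 → 15; l=8 → 17.
Orbitals: 7 + 9 + 11 + 13 + 15 + 17 = 72. Each orbital carries two spin states, so 72 × 2 = 144 states.

144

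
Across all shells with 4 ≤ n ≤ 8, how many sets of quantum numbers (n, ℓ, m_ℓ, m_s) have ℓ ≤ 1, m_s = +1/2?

Work shell by shell — for each n, count the (ℓ, m_ℓ) pairs that satisfy ℓ ≤ 1:
n=4 → 4; n=5 → 4; n=6 → 4; n=7 → 4; n=8 → 4.
Orbitals: 4 + 4 + 4 + 4 + 4 = 20. With m_s fixed to +1/2 there is one state per orbital, so 20 states.

20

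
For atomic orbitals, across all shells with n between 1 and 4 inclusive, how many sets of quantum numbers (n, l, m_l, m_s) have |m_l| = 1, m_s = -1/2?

Count contributing orbitals for each principal shell:
n=2 → 2; n=3 → 4; n=4 → 6.
Orbitals: 2 + 4 + 6 = 12. With m_s fixed to -1/2 there is one state per orbital, so 12 states.

12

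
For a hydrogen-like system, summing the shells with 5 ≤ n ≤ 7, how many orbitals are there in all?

Shell n has n² orbitals: 5²=25 + 6²=36 + 7²=49 = 110 orbitals.

110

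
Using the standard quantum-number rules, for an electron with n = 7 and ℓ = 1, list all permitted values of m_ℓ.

-1, 0, 1

m_ℓ takes every integer from −ℓ to +ℓ. With ℓ = 1 that gives the 3 values -1, 0, 1.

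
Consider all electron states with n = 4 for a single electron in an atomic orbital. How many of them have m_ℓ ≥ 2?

6

Go through ℓ = 0, …, 3 (the values permitted for n = 4).
Orbitals with m_ℓ ≥ 2, by ℓ: ℓ=2 → 1; ℓ=3 → 2.
Orbitals: 1 + 2 = 3. Each orbital carries two spin states, so 3 × 2 = 6 states.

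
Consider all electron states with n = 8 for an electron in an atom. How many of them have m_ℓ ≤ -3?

Go through ℓ = 0, …, 7 (the values permitted for n = 8).
Per ℓ-value: ℓ=3 → 1; ℓ=4 → 2; ℓ=5 → 3; ℓ=6 → 4; ℓ=7 → 5.
Orbitals: 1 + 2 + 3 + 4 + 5 = 15. Each orbital carries two spin states, so 15 × 2 = 30 states.

30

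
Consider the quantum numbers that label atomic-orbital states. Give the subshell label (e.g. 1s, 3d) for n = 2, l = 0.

l = 0 corresponds to the letter 's', so the subshell is 2s.

2s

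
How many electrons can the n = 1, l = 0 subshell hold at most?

2

A subshell with l = 0 has 2l+1 = 1 orbital, each holding 2 electrons (spin ±1/2), so 1 × 2 = 2.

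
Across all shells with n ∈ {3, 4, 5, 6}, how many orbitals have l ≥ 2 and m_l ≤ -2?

Per-shell orbital counts meeting the constraint:
n=3 → 1; n=4 → 3; n=5 → 6; n=6 → 10.
Total orbitals: 1 + 3 + 6 + 10 = 20.

20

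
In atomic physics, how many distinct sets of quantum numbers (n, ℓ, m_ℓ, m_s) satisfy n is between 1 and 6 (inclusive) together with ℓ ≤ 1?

42

Go shell by shell, enumerating (ℓ, m_ℓ) with ℓ ≤ 1:
n=1 → 1; n=2 → 4; n=3 → 4; n=4 → 4; n=5 → 4; n=6 → 4.
Orbitals: 1 + 4 + 4 + 4 + 4 + 4 = 21. Including both spin states (m_s = ±1/2) gives 2 × 21 = 42 states.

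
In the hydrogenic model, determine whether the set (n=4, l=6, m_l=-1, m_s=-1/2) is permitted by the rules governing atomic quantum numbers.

Not allowed

The orbital quantum number must satisfy 0 ≤ l ≤ n−1. With n = 4 the allowed l values are 0, 1, 2, 3, so l = 6 is out of range.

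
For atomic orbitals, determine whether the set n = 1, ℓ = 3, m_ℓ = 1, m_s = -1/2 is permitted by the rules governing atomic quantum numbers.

No

The orbital quantum number must satisfy 0 ≤ ℓ ≤ n−1. With n = 1 the allowed ℓ values are 0, so ℓ = 3 is out of range.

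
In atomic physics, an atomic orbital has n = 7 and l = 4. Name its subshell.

7g

l = 4 corresponds to the letter 'g', so the subshell is 7g.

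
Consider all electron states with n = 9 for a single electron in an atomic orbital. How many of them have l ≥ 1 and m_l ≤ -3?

42

For n = 9, l ranges over 0 … 8.
Contributions: l=3 → 1; l=4 → 2; l=5 → 3; l=6 → 4; l=7 → 5; l=8 → 6.
Orbitals: 1 + 2 + 3 + 4 + 5 + 6 = 21. Each orbital carries two spin states, so 21 × 2 = 42 states.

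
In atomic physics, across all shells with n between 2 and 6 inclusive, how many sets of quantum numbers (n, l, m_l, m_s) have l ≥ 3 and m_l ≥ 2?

For each n in the range, tally the orbitals obeying l ≥ 3 and m_l ≥ 2:
n=4 → 2; n=5 → 5; n=6 → 9.
Orbitals: 2 + 5 + 9 = 16. Including both spin states (m_s = ±1/2) gives 2 × 16 = 32 states.

32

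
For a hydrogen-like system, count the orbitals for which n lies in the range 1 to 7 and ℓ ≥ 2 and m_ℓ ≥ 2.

35

Go shell by shell, enumerating (ℓ, m_ℓ) with ℓ ≥ 2 and m_ℓ ≥ 2:
n=3 → 1; n=4 → 3; n=5 → 6; n=6 → 10; n=7 → 15.
Total orbitals: 1 + 3 + 6 + 10 + 15 = 35.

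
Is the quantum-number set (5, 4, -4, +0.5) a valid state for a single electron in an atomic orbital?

Yes

n = 5 is a positive integer. l = 4 satisfies 0 ≤ l ≤ n−1 = 4. ml = -4 lies in the range −l … +l (here −4 … 4). ms = +1/2 is one of ±1/2.
All four constraints are satisfied.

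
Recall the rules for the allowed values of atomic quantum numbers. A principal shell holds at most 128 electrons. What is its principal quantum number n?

n = 8

2n² = 128 ⇒ n² = 64 ⇒ n = 8.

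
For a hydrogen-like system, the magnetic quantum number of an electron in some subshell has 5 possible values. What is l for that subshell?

ml ranges over 2l+1 integers, so 2l+1 = 5 ⇒ l = 2.

l = 2 (d)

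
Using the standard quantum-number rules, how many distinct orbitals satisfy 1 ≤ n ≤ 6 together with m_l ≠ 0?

70

Per-shell orbital counts meeting the constraint:
n=2 → 2; n=3 → 6; n=4 → 12; n=5 → 20; n=6 → 30.
Total orbitals: 2 + 6 + 12 + 20 + 30 = 70.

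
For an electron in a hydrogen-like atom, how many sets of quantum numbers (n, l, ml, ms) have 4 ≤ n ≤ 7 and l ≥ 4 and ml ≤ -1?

Count contributing orbitals for each principal shell:
n=5 → 4; n=6 → 9; n=7 → 15.
Orbitals: 4 + 9 + 15 = 28. Including both spin states (ms = ±1/2) gives 2 × 28 = 56 states.

56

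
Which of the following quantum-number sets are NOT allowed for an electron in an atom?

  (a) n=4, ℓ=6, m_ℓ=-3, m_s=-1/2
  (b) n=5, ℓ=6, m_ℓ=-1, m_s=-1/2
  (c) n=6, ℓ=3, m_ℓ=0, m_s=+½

(a) has ℓ = 6 ≥ n = 4, violating 0 ≤ ℓ ≤ n−1.
(b) has ℓ = 6 ≥ n = 5, violating 0 ≤ ℓ ≤ n−1.
The remaining set (c) satisfies all four rules.

(a) and (b)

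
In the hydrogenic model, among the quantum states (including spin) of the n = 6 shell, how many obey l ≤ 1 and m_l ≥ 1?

With n = 6 the allowed l are 0, 1, …, 5.
The (l, m_l) pairs meeting l ≤ 1 and m_l ≥ 1 give: l=1 → 1.
Orbitals: 1. Each orbital carries two spin states, so 1 × 2 = 2 states.

2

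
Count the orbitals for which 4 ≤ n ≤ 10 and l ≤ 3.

112

Treat each shell separately and count matching orbitals:
n=4 → 16; n=5 → 16; n=6 → 16; n=7 → 16; n=8 → 16; n=9 → 16; n=10 → 16.
Total orbitals: 16 + 16 + 16 + 16 + 16 + 16 + 16 = 112.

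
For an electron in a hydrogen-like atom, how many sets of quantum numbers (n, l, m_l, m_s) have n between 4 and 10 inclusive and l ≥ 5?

Go shell by shell, enumerating (l, m_l) with l ≥ 5:
n=6 → 11; n=7 → 24; n=8 → 39; n=9 → 56; n=10 → 75.
Orbitals: 11 + 24 + 39 + 56 + 75 = 205. Including both spin states (m_s = ±1/2) gives 2 × 205 = 410 states.

410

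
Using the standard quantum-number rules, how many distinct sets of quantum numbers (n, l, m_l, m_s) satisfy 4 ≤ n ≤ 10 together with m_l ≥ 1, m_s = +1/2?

161

Go shell by shell, enumerating (l, m_l) with m_l ≥ 1:
n=4 → 6; n=5 → 10; n=6 → 15; n=7 → 21; n=8 → 28; n=9 → 36; n=10 → 45.
Orbitals: 6 + 10 + 15 + 21 + 28 + 36 + 45 = 161. With m_s fixed to +1/2 there is one state per orbital, so 161 states.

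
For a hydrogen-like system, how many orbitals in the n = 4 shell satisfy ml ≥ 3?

For n = 4, l ranges over 0 … 3.
Orbitals with ml ≥ 3, by l: l=3 → 1.
Total orbitals: 1.

1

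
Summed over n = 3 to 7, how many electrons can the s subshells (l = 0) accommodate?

10

An s subshell (l = 0) exists for every n ≥ 1, so shells n = 3, 4, 5, 6, 7 each contribute one — 5 subshells.
Since each s subshell holds 2(2·0+1) = 2 electrons, the total is 5 × 2 = 10.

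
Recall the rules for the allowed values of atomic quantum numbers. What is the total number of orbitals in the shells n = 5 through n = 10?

Shell n has n² orbitals: 5²=25 + 6²=36 + 7²=49 + 8²=64 + 9²=81 + 10²=100 = 355 orbitals.

355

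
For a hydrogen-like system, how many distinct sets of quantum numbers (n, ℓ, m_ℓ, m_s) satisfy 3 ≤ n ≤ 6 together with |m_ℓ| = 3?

Per-shell orbital counts meeting the constraint:
n=4 → 2; n=5 → 4; n=6 → 6.
Orbitals: 2 + 4 + 6 = 12. Including both spin states (m_s = ±1/2) gives 2 × 12 = 24 states.

24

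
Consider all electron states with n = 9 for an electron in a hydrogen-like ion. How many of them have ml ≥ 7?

Per l-value: l=7 → 1; l=8 → 2.
Orbitals: 1 + 2 = 3. Each orbital carries two spin states, so 3 × 2 = 6 states.

6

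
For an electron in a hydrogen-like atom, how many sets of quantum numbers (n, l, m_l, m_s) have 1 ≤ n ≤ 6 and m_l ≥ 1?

Go shell by shell, enumerating (l, m_l) with m_l ≥ 1:
n=2 → 1; n=3 → 3; n=4 → 6; n=5 → 10; n=6 → 15.
Orbitals: 1 + 3 + 6 + 10 + 15 = 35. Including both spin states (m_s = ±1/2) gives 2 × 35 = 70 states.

70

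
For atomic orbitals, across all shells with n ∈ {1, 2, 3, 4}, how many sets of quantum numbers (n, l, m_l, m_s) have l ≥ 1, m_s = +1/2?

26

Count contributing orbitals for each principal shell:
n=2 → 3; n=3 → 8; n=4 → 15.
Orbitals: 3 + 8 + 15 = 26. With m_s fixed to +1/2 there is one state per orbital, so 26 states.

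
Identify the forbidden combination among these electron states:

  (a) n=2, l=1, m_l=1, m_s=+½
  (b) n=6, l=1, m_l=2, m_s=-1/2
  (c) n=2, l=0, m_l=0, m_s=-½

(b)

(b) has |m_l| = 2 > l = 1, violating −l ≤ m_l ≤ l.
The remaining sets (a), (c) satisfy all four rules.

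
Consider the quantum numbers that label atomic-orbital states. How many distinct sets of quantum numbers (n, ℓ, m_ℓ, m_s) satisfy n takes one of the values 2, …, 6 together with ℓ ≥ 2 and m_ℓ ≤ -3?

Work shell by shell — for each n, count the (ℓ, m_ℓ) pairs that satisfy ℓ ≥ 2 and m_ℓ ≤ -3:
n=4 → 1; n=5 → 3; n=6 → 6.
Orbitals: 1 + 3 + 6 = 10. Including both spin states (m_s = ±1/2) gives 2 × 10 = 20 states.

20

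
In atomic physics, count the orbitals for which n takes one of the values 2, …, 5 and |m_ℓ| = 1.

20

Per-shell orbital counts meeting the constraint:
n=2 → 2; n=3 → 4; n=4 → 6; n=5 → 8.
Total orbitals: 2 + 4 + 6 + 8 = 20.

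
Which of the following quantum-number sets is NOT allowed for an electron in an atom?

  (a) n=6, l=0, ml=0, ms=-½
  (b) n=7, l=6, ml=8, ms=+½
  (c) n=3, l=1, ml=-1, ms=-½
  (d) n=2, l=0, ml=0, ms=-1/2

(b) has |ml| = 8 > l = 6, violating −l ≤ ml ≤ l.
The remaining sets (a), (c), (d) satisfy all four rules.

(b)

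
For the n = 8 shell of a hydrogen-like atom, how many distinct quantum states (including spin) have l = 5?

For n = 8, l ranges over 0 … 7.
The (l, m_l) pairs meeting l = 5 give: l=5 → 11.
Orbitals: 11. Each orbital carries two spin states, so 11 × 2 = 22 states.

22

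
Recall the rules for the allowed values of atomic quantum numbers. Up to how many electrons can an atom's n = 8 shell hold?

128

A shell holds 2n² electrons: 2 × 8² = 2 × 64 = 128.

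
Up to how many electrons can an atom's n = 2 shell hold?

A shell holds 2n² electrons: 2 × 2² = 2 × 4 = 8.

8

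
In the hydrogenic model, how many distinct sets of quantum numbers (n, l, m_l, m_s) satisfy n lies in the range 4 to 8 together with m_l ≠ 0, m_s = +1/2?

Per-shell orbital counts meeting the constraint:
n=4 → 12; n=5 → 20; n=6 → 30; n=7 → 42; n=8 → 56.
Orbitals: 12 + 20 + 30 + 42 + 56 = 160. With m_s fixed to +1/2 there is one state per orbital, so 160 states.

160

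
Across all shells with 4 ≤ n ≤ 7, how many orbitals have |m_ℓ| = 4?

For each n in the range, tally the orbitals obeying |m_ℓ| = 4:
n=5 → 2; n=6 → 4; n=7 → 6.
Total orbitals: 2 + 4 + 6 = 12.

12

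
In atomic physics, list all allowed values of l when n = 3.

l is an integer with 0 ≤ l ≤ n−1, so for n = 3: l = 0, 1, 2.

0, 1, 2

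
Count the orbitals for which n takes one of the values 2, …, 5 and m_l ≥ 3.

4

For each n in the range, tally the orbitals obeying m_l ≥ 3:
n=4 → 1; n=5 → 3.
Total orbitals: 1 + 3 = 4.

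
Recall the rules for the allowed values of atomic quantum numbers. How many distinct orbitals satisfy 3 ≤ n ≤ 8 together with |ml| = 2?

Per-shell orbital counts meeting the constraint:
n=3 → 2; n=4 → 4; n=5 → 6; n=6 → 8; n=7 → 10; n=8 → 12.
Total orbitals: 2 + 4 + 6 + 8 + 10 + 12 = 42.

42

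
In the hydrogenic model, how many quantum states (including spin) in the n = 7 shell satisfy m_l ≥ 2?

Contributions: l=2 → 1; l=3 → 2; l=4 → 3; l=5 → 4; l=6 → 5.
Orbitals: 1 + 2 + 3 + 4 + 5 = 15. Each orbital carries two spin states, so 15 × 2 = 30 states.

30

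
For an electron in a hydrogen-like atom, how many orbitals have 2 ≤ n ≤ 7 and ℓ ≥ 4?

Work shell by shell — for each n, count the (ℓ, m_ℓ) pairs that satisfy ℓ ≥ 4:
n=5 → 9; n=6 → 20; n=7 → 33.
Total orbitals: 9 + 20 + 33 = 62.

62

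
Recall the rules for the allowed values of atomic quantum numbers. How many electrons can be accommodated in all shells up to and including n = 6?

Total orbitals = 1² + 2² + 3² + 4² + 5² + 6² = 91. Doubling for spin gives 182 electrons.

182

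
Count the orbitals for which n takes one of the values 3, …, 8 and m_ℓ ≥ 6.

4

Go shell by shell, enumerating (ℓ, m_ℓ) with m_ℓ ≥ 6:
n=7 → 1; n=8 → 3.
Total orbitals: 1 + 3 = 4.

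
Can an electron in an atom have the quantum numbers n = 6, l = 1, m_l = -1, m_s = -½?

Valid

n = 6 is a positive integer. l = 1 satisfies 0 ≤ l ≤ n−1 = 5. m_l = -1 lies in the range −l … +l (here −1 … 1). m_s = -1/2 is one of ±1/2.
All four constraints are satisfied.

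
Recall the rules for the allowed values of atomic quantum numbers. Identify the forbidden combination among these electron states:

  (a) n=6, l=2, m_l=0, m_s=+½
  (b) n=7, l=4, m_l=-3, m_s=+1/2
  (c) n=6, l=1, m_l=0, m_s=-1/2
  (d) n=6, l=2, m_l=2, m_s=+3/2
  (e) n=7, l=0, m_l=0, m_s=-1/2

(d)

(d) has m_s = +3/2, but an electron's spin must be ±1/2.
The remaining sets (a), (b), (c), (e) satisfy all four rules.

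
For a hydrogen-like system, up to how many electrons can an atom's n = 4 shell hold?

A shell holds 2n² electrons: 2 × 4² = 2 × 16 = 32.

32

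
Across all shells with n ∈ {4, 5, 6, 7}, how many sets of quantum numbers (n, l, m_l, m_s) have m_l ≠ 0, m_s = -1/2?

104

For each n in the range, tally the orbitals obeying m_l ≠ 0:
n=4 → 12; n=5 → 20; n=6 → 30; n=7 → 42.
Orbitals: 12 + 20 + 30 + 42 = 104. With m_s fixed to -1/2 there is one state per orbital, so 104 states.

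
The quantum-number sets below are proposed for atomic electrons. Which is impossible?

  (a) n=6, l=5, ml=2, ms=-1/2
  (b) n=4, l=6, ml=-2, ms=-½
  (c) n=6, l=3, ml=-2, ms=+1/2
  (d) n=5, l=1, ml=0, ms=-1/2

(b)

(b) has l = 6 ≥ n = 4, violating 0 ≤ l ≤ n−1.
The remaining sets (a), (c), (d) satisfy all four rules.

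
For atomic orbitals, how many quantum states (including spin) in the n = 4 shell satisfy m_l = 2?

Go through l = 0, …, 3 (the values permitted for n = 4).
Orbitals with m_l = 2, by l: l=2 → 1; l=3 → 1.
Orbitals: 1 + 1 = 2. Each orbital carries two spin states, so 2 × 2 = 4 states.

4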